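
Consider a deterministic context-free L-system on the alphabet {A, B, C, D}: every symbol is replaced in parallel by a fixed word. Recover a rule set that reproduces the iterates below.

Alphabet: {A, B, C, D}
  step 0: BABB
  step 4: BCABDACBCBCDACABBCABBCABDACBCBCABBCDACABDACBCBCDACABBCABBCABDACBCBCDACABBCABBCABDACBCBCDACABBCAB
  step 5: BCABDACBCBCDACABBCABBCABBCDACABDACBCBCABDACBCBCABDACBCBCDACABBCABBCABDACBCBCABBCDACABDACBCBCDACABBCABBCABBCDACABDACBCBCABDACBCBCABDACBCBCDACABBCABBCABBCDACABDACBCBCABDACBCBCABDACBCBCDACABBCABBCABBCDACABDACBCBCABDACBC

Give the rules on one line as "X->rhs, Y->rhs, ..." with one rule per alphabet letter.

  step 4 ⇒ step 5: BCABDACBCBCDACABBCABBCABDACBCBCABBCDACABDACBCBCDACABBCABBCABDACBCBCDACABBCABBCABDACBCBCDACABBCAB ⇒ BC·AB·DAC·BC·BC·DAC·AB·BC·AB·BC·AB·BC·DAC·AB·DAC·BC·BC·AB·DAC·BC·BC·AB·DAC·BC·BC·DAC·AB·BC·AB·BC·AB·DAC·BC·BC·AB·BC·DAC·AB·DAC·BC·BC·DAC·AB·BC·AB·BC·AB·BC·DAC·AB·DAC·BC·BC·AB·DAC·BC·BC·AB·DAC·BC·BC·DAC·AB·BC·AB·BC·AB·BC·DAC·AB·DAC·BC·BC·AB·DAC·BC·BC·AB·DAC·BC·BC·DAC·AB·BC·AB·BC·AB·BC·DAC·AB·DAC·BC·BC·AB·DAC·BC
    A ↦ DAC
    B ↦ BC
    C ↦ AB
    D ↦ BC

A->DAC, B->BC, C->AB, D->BC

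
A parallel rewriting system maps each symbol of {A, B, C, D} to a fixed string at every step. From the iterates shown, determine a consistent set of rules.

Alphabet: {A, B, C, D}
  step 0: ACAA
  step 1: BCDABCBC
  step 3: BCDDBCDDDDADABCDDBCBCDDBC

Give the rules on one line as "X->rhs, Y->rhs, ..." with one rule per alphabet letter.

  step 0 ⇒ step 1: ACAA ⇒ BC·DA·BC·BC
    A ↦ BC
    C ↦ DA
    B ↦ A  (constrained at step 1)
    D ↦ DD  (constrained at step 1)

A->BC, B->A, C->DA, D->DD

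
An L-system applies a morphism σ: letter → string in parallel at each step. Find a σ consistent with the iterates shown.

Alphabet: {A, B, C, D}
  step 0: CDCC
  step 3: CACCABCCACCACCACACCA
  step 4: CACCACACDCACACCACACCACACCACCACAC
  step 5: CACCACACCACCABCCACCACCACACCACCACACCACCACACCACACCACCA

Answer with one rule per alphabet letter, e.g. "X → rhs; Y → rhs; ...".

A->C, B->D, C->CA, D->BC

  step 4 ⇒ step 5: CACCACACDCACACCACACCACACCACCACAC ⇒ CA·C·CA·CA·C·CA·C·CA·BC·CA·C·CA·C·CA·CA·C·CA·C·CA·CA·C·CA·C·CA·CA·C·CA·CA·C·CA·C·CA
    A ↦ C
    C ↦ CA
    D ↦ BC
  step 3 ⇒ step 4: CACCABCCACCACCACACCA ⇒ CA·C·CA·CA·C·D·CA·CA·C·CA·CA·C·CA·CA·C·CA·C·CA·CA·C
    B ↦ D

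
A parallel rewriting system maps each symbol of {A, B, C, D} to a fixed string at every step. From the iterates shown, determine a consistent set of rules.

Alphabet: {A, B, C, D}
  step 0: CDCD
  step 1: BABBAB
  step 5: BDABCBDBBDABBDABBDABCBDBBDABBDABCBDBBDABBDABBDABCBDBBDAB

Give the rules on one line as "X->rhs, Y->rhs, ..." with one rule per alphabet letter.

  step 0 ⇒ step 1: CDCD ⇒ B·AB·B·AB
    C ↦ B
    D ↦ AB
    A ↦ C  (constrained at step 1)
    B ↦ BD  (constrained at step 1)

A->C, B->BD, C->B, D->AB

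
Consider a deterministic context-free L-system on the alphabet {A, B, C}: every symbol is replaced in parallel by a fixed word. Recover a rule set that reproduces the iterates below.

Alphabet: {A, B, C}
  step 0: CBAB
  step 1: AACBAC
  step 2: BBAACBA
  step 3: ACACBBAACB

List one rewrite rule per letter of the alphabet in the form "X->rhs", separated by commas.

  step 2 ⇒ step 3: BBAACBA ⇒ AC·AC·B·B·A·AC·B
    A ↦ B
    B ↦ AC
    C ↦ A

A->B, B->AC, C->A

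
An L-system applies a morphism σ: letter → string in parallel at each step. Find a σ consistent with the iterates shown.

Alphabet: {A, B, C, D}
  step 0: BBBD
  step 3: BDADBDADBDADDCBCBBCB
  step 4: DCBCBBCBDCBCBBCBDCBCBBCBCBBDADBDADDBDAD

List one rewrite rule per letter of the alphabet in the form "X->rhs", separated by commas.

A->CBB, B->D, C->BDA, D->CB

  step 3 ⇒ step 4: BDADBDADBDADDCBCBBCB ⇒ D·CB·CBB·CB·D·CB·CBB·CB·D·CB·CBB·CB·CB·BDA·D·BDA·D·D·BDA·D
    A ↦ CBB
    B ↦ D
    C ↦ BDA
    D ↦ CB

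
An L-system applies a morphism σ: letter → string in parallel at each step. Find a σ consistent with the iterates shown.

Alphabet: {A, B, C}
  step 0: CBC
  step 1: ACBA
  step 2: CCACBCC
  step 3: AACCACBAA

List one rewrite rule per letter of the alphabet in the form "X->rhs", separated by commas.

  step 2 ⇒ step 3: CCACBCC ⇒ A·A·CC·A·CB·A·A
    A ↦ CC
    B ↦ CB
    C ↦ A

A->CC, B->CB, C->A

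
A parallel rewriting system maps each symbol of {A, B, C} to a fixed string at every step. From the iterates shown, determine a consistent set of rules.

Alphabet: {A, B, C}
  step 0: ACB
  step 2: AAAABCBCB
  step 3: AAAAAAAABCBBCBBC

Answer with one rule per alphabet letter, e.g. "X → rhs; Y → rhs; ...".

  step 2 ⇒ step 3: AAAABCBCB ⇒ AA·AA·AA·AA·BC·B·BC·B·BC
    A ↦ AA
    B ↦ BC
    C ↦ B

A->AA, B->BC, C->B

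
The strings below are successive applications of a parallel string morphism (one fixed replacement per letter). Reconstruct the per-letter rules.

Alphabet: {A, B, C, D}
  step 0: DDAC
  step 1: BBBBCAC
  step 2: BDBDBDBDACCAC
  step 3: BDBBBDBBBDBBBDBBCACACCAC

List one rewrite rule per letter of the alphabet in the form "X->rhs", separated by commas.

A->C, B->BD, C->AC, D->BB

  step 2 ⇒ step 3: BDBDBDBDACCAC ⇒ BD·BB·BD·BB·BD·BB·BD·BB·C·AC·AC·C·AC
    A ↦ C
    B ↦ BD
    C ↦ AC
    D ↦ BB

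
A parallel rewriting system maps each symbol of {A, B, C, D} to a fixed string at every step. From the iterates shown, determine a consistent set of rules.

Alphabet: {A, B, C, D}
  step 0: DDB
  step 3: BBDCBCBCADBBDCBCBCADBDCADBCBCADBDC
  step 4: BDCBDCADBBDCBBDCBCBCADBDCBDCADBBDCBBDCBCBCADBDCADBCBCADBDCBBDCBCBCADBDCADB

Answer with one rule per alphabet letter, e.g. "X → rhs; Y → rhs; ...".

  step 3 ⇒ step 4: BBDCBCBCADBBDCBCBCADBDCADBCBCADBDC ⇒ BDC·BDC·AD·B·BDC·B·BDC·B·CBC·AD·BDC·BDC·AD·B·BDC·B·BDC·B·CBC·AD·BDC·AD·B·CBC·AD·BDC·B·BDC·B·CBC·AD·BDC·AD·B
    A ↦ CBC
    B ↦ BDC
    C ↦ B
    D ↦ AD

A->CBC, B->BDC, C->B, D->AD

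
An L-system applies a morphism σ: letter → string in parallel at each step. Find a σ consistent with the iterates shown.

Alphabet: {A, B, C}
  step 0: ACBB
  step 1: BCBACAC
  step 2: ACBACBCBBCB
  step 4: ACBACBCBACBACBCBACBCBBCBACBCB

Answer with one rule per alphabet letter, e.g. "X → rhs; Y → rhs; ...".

  step 1 ⇒ step 2: BCBACAC ⇒ AC·B·AC·BC·B·BC·B
    A ↦ BC
    B ↦ AC
    C ↦ B

A->BC, B->AC, C->B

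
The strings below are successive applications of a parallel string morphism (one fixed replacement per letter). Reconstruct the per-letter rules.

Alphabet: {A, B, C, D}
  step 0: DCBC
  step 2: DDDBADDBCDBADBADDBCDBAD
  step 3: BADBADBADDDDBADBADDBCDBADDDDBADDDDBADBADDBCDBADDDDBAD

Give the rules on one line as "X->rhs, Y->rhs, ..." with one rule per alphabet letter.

A->DD, B->D, C->BCD, D->BAD

  step 2 ⇒ step 3: DDDBADDBCDBADBADDBCDBAD ⇒ BAD·BAD·BAD·D·DD·BAD·BAD·D·BCD·BAD·D·DD·BAD·D·DD·BAD·BAD·D·BCD·BAD·D·DD·BAD
    A ↦ DD
    B ↦ D
    C ↦ BCD
    D ↦ BAD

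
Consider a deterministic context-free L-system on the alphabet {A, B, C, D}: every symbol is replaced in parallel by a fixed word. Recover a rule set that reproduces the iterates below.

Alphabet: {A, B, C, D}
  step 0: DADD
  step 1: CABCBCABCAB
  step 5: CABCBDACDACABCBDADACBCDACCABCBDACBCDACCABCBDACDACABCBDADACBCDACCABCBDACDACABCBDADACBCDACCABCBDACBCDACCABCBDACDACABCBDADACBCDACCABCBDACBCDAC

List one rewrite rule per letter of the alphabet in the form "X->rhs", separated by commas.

A->CB, B->C, C->DA, D->CAB

  step 0 ⇒ step 1: DADD ⇒ CAB·CB·CAB·CAB
    A ↦ CB
    D ↦ CAB
    B ↦ C  (constrained at step 1)
    C ↦ DA  (constrained at step 1)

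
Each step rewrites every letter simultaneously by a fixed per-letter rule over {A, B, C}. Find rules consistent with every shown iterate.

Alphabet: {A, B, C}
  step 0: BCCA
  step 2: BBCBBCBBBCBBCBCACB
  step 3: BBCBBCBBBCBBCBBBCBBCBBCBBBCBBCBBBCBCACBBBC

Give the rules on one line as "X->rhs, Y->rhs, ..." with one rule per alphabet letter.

  step 2 ⇒ step 3: BBCBBCBBBCBBCBCACB ⇒ BBC·BBC·B·BBC·BBC·B·BBC·BBC·BBC·B·BBC·BBC·B·BBC·B·CAC·B·BBC
    A ↦ CAC
    B ↦ BBC
    C ↦ B

A->CAC, B->BBC, C->B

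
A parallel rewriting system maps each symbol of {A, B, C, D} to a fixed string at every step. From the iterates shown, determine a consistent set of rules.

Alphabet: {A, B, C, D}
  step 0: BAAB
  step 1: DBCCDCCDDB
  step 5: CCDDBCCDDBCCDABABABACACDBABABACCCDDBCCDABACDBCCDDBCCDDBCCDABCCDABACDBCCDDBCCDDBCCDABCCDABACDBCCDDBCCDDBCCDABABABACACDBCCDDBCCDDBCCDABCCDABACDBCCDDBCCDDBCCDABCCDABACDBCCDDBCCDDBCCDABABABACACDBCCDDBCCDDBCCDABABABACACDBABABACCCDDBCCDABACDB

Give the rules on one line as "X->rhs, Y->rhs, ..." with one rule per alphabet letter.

A->CCD, B->DB, C->AB, D->AC

  step 0 ⇒ step 1: BAAB ⇒ DB·CCD·CCD·DB
    A ↦ CCD
    B ↦ DB
    C ↦ AB  (constrained at step 1)
    D ↦ AC  (constrained at step 1)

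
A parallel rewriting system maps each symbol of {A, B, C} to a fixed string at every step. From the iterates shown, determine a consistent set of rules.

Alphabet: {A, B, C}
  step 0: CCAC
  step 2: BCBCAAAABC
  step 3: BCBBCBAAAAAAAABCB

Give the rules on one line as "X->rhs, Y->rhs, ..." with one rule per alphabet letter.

A->AA, B->BC, C->B

  step 2 ⇒ step 3: BCBCAAAABC ⇒ BC·B·BC·B·AA·AA·AA·AA·BC·B
    A ↦ AA
    B ↦ BC
    C ↦ B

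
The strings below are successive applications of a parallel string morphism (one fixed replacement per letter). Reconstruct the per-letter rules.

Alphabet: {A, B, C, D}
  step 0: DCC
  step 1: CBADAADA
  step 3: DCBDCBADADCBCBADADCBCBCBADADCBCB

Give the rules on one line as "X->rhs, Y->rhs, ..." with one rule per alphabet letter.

A->D, B->DCB, C->ADA, D->CB

  step 0 ⇒ step 1: DCC ⇒ CB·ADA·ADA
    C ↦ ADA
    D ↦ CB
    A ↦ D  (constrained at step 1)
    B ↦ DCB  (constrained at step 1)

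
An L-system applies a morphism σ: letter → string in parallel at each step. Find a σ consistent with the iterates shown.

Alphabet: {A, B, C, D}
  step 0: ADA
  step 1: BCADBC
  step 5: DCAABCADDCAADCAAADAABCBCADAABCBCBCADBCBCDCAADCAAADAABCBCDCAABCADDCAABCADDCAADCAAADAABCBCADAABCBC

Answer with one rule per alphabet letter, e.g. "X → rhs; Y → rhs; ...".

A->BC, B->DC, C->AA, D->AD

  step 0 ⇒ step 1: ADA ⇒ BC·AD·BC
    A ↦ BC
    D ↦ AD
    B ↦ DC  (constrained at step 1)
    C ↦ AA  (constrained at step 1)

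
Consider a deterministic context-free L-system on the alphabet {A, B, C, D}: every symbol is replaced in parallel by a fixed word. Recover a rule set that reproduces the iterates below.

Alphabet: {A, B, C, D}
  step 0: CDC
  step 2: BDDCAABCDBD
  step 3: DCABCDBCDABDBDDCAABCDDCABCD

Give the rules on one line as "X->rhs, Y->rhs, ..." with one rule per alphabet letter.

  step 2 ⇒ step 3: BDDCAABCDBD ⇒ DCA·BCD·BCD·A·BD·BD·DCA·A·BCD·DCA·BCD
    A ↦ BD
    B ↦ DCA
    C ↦ A
    D ↦ BCD

A->BD, B->DCA, C->A, D->BCD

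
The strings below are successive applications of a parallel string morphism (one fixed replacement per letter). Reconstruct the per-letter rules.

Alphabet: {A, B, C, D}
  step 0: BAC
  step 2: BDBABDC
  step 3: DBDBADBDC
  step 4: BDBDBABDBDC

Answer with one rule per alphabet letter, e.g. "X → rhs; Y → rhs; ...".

A->BA, B->D, C->DC, D->B

  step 3 ⇒ step 4: DBDBADBDC ⇒ B·D·B·D·BA·B·D·B·DC
    A ↦ BA
    B ↦ D
    C ↦ DC
    D ↦ B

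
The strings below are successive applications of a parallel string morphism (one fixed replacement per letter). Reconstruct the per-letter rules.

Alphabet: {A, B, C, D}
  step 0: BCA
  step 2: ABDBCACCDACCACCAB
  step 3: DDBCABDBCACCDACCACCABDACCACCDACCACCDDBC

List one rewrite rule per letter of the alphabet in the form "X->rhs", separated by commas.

  step 2 ⇒ step 3: ABDBCACCDACCACCAB ⇒ D·DBC·AB·DBC·ACC·D·ACC·ACC·AB·D·ACC·ACC·D·ACC·ACC·D·DBC
    A ↦ D
    B ↦ DBC
    C ↦ ACC
    D ↦ AB

A->D, B->DBC, C->ACC, D->AB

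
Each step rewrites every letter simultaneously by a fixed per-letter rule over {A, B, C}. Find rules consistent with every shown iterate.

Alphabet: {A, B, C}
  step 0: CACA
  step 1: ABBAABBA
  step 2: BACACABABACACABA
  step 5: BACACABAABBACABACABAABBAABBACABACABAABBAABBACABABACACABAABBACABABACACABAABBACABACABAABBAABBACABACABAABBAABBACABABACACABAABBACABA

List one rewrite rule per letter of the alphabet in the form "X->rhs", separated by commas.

A->BA, B->CA, C->AB

  step 1 ⇒ step 2: ABBAABBA ⇒ BA·CA·CA·BA·BA·CA·CA·BA
    A ↦ BA
    B ↦ CA
  step 0 ⇒ step 1: CACA ⇒ AB·BA·AB·BA
    C ↦ AB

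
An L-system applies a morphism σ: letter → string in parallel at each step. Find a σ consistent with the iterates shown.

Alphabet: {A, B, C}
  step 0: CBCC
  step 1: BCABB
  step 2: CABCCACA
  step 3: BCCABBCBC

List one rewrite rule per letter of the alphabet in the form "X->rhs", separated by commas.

  step 2 ⇒ step 3: CABCCACA ⇒ B·C·CA·B·B·C·B·C
    A ↦ C
    B ↦ CA
    C ↦ B

A->C, B->CA, C->B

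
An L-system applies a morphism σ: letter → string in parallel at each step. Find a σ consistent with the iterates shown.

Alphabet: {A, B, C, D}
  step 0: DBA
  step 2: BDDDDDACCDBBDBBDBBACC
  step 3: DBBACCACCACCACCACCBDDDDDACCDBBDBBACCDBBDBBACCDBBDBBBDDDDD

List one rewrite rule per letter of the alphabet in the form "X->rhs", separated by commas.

A->BD, B->DBB, C->DD, D->ACC

  step 2 ⇒ step 3: BDDDDDACCDBBDBBDBBACC ⇒ DBB·ACC·ACC·ACC·ACC·ACC·BD·DD·DD·ACC·DBB·DBB·ACC·DBB·DBB·ACC·DBB·DBB·BD·DD·DD
    A ↦ BD
    B ↦ DBB
    C ↦ DD
    D ↦ ACC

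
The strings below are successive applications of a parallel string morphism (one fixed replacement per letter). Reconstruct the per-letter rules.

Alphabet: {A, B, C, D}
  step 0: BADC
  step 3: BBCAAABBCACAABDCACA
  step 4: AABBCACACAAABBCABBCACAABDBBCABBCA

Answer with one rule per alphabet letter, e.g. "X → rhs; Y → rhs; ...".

  step 3 ⇒ step 4: BBCAAABBCACAABDCACA ⇒ A·A·BB·CA·CA·CA·A·A·BB·CA·BB·CA·CA·A·BD·BB·CA·BB·CA
    A ↦ CA
    B ↦ A
    C ↦ BB
    D ↦ BD

A->CA, B->A, C->BB, D->BD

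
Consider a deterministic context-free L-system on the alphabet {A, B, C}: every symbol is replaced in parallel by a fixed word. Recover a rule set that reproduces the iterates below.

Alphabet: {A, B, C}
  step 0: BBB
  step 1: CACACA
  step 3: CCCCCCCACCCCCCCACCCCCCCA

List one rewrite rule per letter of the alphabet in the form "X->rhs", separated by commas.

A->CB, B->CA, C->CC

  step 0 ⇒ step 1: BBB ⇒ CA·CA·CA
    B ↦ CA
    A ↦ CB  (constrained at step 1)
    C ↦ CC  (constrained at step 1)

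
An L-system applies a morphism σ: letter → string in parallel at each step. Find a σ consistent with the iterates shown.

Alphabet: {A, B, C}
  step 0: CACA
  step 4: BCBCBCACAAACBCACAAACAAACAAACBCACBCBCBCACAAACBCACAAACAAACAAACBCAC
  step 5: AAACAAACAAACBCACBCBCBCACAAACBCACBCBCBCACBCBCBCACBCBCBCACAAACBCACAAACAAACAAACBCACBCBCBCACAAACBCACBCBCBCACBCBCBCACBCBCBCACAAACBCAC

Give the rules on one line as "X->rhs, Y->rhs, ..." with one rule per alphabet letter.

A->BC, B->AA, C->AC

  step 4 ⇒ step 5: BCBCBCACAAACBCACAAACAAACAAACBCACBCBCBCACAAACBCACAAACAAACAAACBCAC ⇒ AA·AC·AA·AC·AA·AC·BC·AC·BC·BC·BC·AC·AA·AC·BC·AC·BC·BC·BC·AC·BC·BC·BC·AC·BC·BC·BC·AC·AA·AC·BC·AC·AA·AC·AA·AC·AA·AC·BC·AC·BC·BC·BC·AC·AA·AC·BC·AC·BC·BC·BC·AC·BC·BC·BC·AC·BC·BC·BC·AC·AA·AC·BC·AC
    A ↦ BC
    B ↦ AA
    C ↦ AC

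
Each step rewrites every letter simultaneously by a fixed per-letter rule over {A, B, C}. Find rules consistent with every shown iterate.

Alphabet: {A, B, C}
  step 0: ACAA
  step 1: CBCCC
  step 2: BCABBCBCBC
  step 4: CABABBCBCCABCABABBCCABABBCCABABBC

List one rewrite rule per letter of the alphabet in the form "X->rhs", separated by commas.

A->C, B->AB, C->BC

  step 1 ⇒ step 2: CBCCC ⇒ BC·AB·BC·BC·BC
    B ↦ AB
    C ↦ BC
  step 0 ⇒ step 1: ACAA ⇒ C·BC·C·C
    A ↦ C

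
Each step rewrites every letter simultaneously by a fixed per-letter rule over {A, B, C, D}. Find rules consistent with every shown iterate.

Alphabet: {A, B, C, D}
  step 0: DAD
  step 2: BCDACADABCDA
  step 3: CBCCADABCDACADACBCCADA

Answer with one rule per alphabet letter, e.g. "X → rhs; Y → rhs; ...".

  step 2 ⇒ step 3: BCDACADABCDA ⇒ C·BC·CA·DA·BC·DA·CA·DA·C·BC·CA·DA
    A ↦ DA
    B ↦ C
    C ↦ BC
    D ↦ CA

A->DA, B->C, C->BC, D->CA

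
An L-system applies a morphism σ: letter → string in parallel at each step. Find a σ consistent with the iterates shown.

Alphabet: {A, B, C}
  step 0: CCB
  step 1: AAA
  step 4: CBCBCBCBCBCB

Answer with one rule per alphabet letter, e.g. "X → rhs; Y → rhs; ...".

  step 0 ⇒ step 1: CCB ⇒ A·A·A
    B ↦ A
    C ↦ A
    A ↦ CB  (constrained at step 1)

A->CB, B->A, C->A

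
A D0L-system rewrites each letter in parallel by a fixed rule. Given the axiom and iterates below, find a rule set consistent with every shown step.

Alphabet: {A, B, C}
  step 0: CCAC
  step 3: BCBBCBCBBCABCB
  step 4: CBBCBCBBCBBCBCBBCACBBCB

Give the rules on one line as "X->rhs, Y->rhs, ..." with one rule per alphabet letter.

  step 3 ⇒ step 4: BCBBCBCBBCABCB ⇒ CB·B·CB·CB·B·CB·B·CB·CB·B·CA·CB·B·CB
    A ↦ CA
    B ↦ CB
    C ↦ B

A->CA, B->CB, C->B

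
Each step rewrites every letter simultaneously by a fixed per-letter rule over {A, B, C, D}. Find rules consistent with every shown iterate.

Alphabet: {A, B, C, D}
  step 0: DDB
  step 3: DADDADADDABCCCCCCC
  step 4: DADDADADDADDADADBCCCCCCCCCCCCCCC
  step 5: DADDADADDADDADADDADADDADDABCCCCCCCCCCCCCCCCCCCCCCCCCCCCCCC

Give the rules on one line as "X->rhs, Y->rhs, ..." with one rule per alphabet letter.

A->D, B->BC, C->CC, D->DA

  step 4 ⇒ step 5: DADDADADDADDADADBCCCCCCCCCCCCCCC ⇒ DA·D·DA·DA·D·DA·D·DA·DA·D·DA·DA·D·DA·D·DA·BC·CC·CC·CC·CC·CC·CC·CC·CC·CC·CC·CC·CC·CC·CC·CC
    A ↦ D
    B ↦ BC
    C ↦ CC
    D ↦ DA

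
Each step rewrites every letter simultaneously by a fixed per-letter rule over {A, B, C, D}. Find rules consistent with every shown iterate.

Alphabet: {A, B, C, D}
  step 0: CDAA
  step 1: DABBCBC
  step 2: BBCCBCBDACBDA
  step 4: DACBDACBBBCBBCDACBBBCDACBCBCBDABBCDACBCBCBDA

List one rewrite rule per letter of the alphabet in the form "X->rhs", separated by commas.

  step 1 ⇒ step 2: DABBCBC ⇒ B·BC·CB·CB·DA·CB·DA
    A ↦ BC
    B ↦ CB
    C ↦ DA
    D ↦ B

A->BC, B->CB, C->DA, D->B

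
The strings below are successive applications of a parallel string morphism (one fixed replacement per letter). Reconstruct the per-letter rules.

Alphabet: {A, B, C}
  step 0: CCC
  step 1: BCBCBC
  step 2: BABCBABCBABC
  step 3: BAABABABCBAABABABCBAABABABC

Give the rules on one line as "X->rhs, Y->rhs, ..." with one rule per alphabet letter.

  step 2 ⇒ step 3: BABCBABCBABC ⇒ BA·ABA·BA·BC·BA·ABA·BA·BC·BA·ABA·BA·BC
    A ↦ ABA
    B ↦ BA
    C ↦ BC

A->ABA, B->BA, C->BC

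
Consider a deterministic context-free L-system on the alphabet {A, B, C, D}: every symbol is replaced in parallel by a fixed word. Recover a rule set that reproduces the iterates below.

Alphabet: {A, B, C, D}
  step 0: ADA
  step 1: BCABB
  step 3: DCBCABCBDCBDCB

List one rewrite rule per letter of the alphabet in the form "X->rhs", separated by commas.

  step 0 ⇒ step 1: ADA ⇒ B·CAB·B
    A ↦ B
    D ↦ CAB
    B ↦ CB  (constrained at step 1)
    C ↦ D  (constrained at step 1)

A->B, B->CB, C->D, D->CAB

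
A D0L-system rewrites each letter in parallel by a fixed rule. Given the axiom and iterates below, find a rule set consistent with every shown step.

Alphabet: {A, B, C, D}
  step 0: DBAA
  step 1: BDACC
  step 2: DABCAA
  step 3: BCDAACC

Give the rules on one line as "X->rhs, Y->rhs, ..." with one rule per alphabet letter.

A->C, B->DA, C->A, D->B

  step 2 ⇒ step 3: DABCAA ⇒ B·C·DA·A·C·C
    A ↦ C
    B ↦ DA
    C ↦ A
    D ↦ B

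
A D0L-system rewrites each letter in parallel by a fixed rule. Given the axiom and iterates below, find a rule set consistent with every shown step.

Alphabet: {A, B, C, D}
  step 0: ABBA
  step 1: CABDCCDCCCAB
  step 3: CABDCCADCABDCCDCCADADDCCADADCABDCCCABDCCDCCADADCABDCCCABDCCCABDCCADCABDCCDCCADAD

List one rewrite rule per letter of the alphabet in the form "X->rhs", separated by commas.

A->CAB, B->DCC, C->AD, D->DCC

  step 0 ⇒ step 1: ABBA ⇒ CAB·DCC·DCC·CAB
    A ↦ CAB
    B ↦ DCC
    C ↦ AD  (constrained at step 1)
    D ↦ DCC  (constrained at step 1)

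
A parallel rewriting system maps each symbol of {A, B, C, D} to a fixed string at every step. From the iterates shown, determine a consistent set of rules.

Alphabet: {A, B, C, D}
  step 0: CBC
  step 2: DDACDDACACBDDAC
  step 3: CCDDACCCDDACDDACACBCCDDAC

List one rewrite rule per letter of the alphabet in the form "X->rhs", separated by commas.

  step 2 ⇒ step 3: DDACDDACACBDDAC ⇒ C·C·DD·AC·C·C·DD·AC·DD·AC·ACB·C·C·DD·AC
    A ↦ DD
    B ↦ ACB
    C ↦ AC
    D ↦ C

A->DD, B->ACB, C->AC, D->C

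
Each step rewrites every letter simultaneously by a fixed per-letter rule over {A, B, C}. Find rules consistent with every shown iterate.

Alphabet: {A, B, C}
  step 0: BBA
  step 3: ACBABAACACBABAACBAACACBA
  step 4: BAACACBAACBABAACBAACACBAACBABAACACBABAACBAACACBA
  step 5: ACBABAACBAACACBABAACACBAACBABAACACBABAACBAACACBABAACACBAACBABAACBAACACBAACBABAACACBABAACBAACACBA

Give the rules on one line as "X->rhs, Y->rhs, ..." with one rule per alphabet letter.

A->BA, B->AC, C->AC

  step 4 ⇒ step 5: BAACACBAACBABAACBAACACBAACBABAACACBABAACBAACACBA ⇒ AC·BA·BA·AC·BA·AC·AC·BA·BA·AC·AC·BA·AC·BA·BA·AC·AC·BA·BA·AC·BA·AC·AC·BA·BA·AC·AC·BA·AC·BA·BA·AC·BA·AC·AC·BA·AC·BA·BA·AC·AC·BA·BA·AC·BA·AC·AC·BA
    A ↦ BA
    B ↦ AC
    C ↦ AC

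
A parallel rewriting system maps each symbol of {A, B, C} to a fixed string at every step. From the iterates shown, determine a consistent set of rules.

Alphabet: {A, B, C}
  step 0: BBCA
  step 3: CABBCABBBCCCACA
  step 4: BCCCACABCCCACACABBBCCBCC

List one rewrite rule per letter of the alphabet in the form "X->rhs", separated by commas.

A->CC, B->CA, C->B

  step 3 ⇒ step 4: CABBCABBBCCCACA ⇒ B·CC·CA·CA·B·CC·CA·CA·CA·B·B·B·CC·B·CC
    A ↦ CC
    B ↦ CA
    C ↦ B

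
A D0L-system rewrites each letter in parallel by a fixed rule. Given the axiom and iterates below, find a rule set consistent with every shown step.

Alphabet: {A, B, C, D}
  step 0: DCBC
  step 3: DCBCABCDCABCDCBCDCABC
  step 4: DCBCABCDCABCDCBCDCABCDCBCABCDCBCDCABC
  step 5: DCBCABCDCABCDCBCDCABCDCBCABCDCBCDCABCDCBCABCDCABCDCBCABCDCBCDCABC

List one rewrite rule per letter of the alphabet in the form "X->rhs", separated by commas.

A->DC, B->A, C->BC, D->DC

  step 4 ⇒ step 5: DCBCABCDCABCDCBCDCABCDCBCABCDCBCDCABC ⇒ DC·BC·A·BC·DC·A·BC·DC·BC·DC·A·BC·DC·BC·A·BC·DC·BC·DC·A·BC·DC·BC·A·BC·DC·A·BC·DC·BC·A·BC·DC·BC·DC·A·BC
    A ↦ DC
    B ↦ A
    C ↦ BC
    D ↦ DC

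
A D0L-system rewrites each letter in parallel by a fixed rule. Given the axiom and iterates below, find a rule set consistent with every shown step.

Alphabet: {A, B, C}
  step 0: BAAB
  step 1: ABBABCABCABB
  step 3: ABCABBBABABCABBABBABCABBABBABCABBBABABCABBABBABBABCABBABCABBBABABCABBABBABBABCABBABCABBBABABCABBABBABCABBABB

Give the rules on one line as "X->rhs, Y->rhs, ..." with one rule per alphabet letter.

A->ABC, B->ABB, C->BAB

  step 0 ⇒ step 1: BAAB ⇒ ABB·ABC·ABC·ABB
    A ↦ ABC
    B ↦ ABB
    C ↦ BAB  (constrained at step 1)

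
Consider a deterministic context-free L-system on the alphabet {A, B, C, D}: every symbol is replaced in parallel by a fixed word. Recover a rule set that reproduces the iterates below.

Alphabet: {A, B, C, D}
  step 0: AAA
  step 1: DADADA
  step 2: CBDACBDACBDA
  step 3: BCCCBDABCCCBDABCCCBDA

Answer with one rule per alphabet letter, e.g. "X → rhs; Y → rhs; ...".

  step 2 ⇒ step 3: CBDACBDACBDA ⇒ B·CC·CB·DA·B·CC·CB·DA·B·CC·CB·DA
    A ↦ DA
    B ↦ CC
    C ↦ B
    D ↦ CB

A->DA, B->CC, C->B, D->CB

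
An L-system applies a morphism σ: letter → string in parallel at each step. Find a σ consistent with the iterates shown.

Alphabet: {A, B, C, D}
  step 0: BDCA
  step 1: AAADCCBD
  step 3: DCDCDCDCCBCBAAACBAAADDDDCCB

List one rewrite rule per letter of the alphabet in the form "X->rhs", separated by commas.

  step 0 ⇒ step 1: BDCA ⇒ AAA·DC·CB·D
    A ↦ D
    B ↦ AAA
    C ↦ CB
    D ↦ DC

A->D, B->AAA, C->CB, D->DC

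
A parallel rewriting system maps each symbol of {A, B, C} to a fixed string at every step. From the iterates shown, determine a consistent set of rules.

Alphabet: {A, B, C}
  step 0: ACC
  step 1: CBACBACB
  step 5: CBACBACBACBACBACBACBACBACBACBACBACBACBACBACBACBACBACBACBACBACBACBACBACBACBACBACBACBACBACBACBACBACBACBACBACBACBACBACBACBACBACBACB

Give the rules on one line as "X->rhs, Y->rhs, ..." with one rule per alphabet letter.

A->CB, B->A, C->ACB

  step 0 ⇒ step 1: ACC ⇒ CB·ACB·ACB
    A ↦ CB
    C ↦ ACB
    B ↦ A  (constrained at step 1)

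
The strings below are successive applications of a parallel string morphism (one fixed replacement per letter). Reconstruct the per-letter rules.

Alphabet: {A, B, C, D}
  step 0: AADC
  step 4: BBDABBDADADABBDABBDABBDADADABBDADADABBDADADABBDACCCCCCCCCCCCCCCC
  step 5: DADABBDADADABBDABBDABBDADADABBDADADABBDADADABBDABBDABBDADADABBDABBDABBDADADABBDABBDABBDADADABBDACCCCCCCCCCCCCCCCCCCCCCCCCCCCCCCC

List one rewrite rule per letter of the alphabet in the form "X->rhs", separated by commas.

A->DA, B->DA, C->CC, D->BB

  step 4 ⇒ step 5: BBDABBDADADABBDABBDABBDADADABBDADADABBDADADABBDACCCCCCCCCCCCCCCC ⇒ DA·DA·BB·DA·DA·DA·BB·DA·BB·DA·BB·DA·DA·DA·BB·DA·DA·DA·BB·DA·DA·DA·BB·DA·BB·DA·BB·DA·DA·DA·BB·DA·BB·DA·BB·DA·DA·DA·BB·DA·BB·DA·BB·DA·DA·DA·BB·DA·CC·CC·CC·CC·CC·CC·CC·CC·CC·CC·CC·CC·CC·CC·CC·CC
    A ↦ DA
    B ↦ DA
    C ↦ CC
    D ↦ BB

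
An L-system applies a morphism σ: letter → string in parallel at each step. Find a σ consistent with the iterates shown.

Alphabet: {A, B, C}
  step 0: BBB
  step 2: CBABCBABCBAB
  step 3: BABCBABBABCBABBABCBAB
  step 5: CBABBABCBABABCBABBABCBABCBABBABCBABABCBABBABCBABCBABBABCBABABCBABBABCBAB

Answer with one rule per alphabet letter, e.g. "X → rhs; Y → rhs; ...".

  step 2 ⇒ step 3: CBABCBABCBAB ⇒ B·AB·CB·AB·B·AB·CB·AB·B·AB·CB·AB
    A ↦ CB
    B ↦ AB
    C ↦ B

A->CB, B->AB, C->B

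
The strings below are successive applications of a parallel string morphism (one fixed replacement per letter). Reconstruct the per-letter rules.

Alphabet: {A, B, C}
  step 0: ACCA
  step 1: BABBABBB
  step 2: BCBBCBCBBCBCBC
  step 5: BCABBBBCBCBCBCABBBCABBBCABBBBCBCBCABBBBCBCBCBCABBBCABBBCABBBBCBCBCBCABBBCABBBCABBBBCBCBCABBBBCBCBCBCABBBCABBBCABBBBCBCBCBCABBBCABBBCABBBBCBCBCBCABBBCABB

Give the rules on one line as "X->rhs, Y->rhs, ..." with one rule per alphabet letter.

A->B, B->BC, C->ABB

  step 1 ⇒ step 2: BABBABBB ⇒ BC·B·BC·BC·B·BC·BC·BC
    A ↦ B
    B ↦ BC
  step 0 ⇒ step 1: ACCA ⇒ B·ABB·ABB·B
    C ↦ ABB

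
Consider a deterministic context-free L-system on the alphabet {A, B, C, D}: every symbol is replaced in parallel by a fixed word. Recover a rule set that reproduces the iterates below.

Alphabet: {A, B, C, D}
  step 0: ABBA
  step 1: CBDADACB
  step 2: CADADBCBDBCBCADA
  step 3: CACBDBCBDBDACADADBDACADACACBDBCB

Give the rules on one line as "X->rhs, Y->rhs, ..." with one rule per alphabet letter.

  step 2 ⇒ step 3: CADADBCBDBCBCADA ⇒ CA·CB·DB·CB·DB·DA·CA·DA·DB·DA·CA·DA·CA·CB·DB·CB
    A ↦ CB
    B ↦ DA
    C ↦ CA
    D ↦ DB

A->CB, B->DA, C->CA, D->DB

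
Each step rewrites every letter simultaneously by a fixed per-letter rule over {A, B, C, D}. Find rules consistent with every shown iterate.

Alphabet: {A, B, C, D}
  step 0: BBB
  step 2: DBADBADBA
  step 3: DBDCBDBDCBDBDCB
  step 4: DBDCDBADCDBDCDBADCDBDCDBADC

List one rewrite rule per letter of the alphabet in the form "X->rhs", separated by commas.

A->B, B->DC, C->A, D->DB

  step 3 ⇒ step 4: DBDCBDBDCBDBDCB ⇒ DB·DC·DB·A·DC·DB·DC·DB·A·DC·DB·DC·DB·A·DC
    B ↦ DC
    C ↦ A
    D ↦ DB
  step 2 ⇒ step 3: DBADBADBA ⇒ DB·DC·B·DB·DC·B·DB·DC·B
    A ↦ B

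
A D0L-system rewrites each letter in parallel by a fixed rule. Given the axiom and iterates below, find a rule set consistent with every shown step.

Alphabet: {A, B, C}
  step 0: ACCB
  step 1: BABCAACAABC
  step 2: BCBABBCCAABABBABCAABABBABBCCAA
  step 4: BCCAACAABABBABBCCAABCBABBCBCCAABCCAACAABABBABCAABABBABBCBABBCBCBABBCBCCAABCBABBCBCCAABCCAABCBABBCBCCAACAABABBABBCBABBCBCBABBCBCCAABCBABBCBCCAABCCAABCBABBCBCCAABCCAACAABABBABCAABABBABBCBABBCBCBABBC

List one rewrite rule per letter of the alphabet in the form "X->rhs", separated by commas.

  step 1 ⇒ step 2: BABCAACAABC ⇒ BC·BAB·BC·CAA·BAB·BAB·CAA·BAB·BAB·BC·CAA
    A ↦ BAB
    B ↦ BC
    C ↦ CAA

A->BAB, B->BC, C->CAA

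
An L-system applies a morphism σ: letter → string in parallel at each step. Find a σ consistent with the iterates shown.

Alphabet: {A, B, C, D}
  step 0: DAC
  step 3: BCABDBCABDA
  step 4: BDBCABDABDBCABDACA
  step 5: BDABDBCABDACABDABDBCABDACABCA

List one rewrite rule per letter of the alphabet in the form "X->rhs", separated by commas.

  step 4 ⇒ step 5: BDBCABDABDBCABDACA ⇒ BD·A·BD·B·CA·BD·A·CA·BD·A·BD·B·CA·BD·A·CA·B·CA
    A ↦ CA
    B ↦ BD
    C ↦ B
    D ↦ A

A->CA, B->BD, C->B, D->A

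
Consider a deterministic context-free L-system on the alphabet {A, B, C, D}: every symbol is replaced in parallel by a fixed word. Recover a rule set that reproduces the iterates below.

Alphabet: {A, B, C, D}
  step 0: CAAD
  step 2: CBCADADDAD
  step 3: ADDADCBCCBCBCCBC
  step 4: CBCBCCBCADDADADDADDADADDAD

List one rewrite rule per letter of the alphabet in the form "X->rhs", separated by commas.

A->C, B->D, C->AD, D->BC

  step 3 ⇒ step 4: ADDADCBCCBCBCCBC ⇒ C·BC·BC·C·BC·AD·D·AD·AD·D·AD·D·AD·AD·D·AD
    A ↦ C
    B ↦ D
    C ↦ AD
    D ↦ BC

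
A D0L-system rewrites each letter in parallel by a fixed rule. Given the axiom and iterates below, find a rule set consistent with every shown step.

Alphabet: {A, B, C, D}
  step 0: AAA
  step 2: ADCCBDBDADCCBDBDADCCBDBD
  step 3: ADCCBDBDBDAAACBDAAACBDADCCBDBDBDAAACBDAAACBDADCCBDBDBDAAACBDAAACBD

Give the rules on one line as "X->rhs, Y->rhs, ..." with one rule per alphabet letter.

  step 2 ⇒ step 3: ADCCBDBDADCCBDBDADCCBDBD ⇒ ADC·CBD·BD·BD·AAA·CBD·AAA·CBD·ADC·CBD·BD·BD·AAA·CBD·AAA·CBD·ADC·CBD·BD·BD·AAA·CBD·AAA·CBD
    A ↦ ADC
    B ↦ AAA
    C ↦ BD
    D ↦ CBD

A->ADC, B->AAA, C->BD, D->CBD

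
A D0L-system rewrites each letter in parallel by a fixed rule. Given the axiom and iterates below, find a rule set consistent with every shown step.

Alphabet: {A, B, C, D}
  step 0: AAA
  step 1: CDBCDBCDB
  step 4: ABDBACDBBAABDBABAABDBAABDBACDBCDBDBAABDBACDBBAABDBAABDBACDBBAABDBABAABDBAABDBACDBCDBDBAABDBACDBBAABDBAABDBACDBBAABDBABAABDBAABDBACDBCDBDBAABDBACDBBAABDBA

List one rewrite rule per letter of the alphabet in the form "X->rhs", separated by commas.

A->CDB, B->DBA, C->BA, D->AB

  step 0 ⇒ step 1: AAA ⇒ CDB·CDB·CDB
    A ↦ CDB
    B ↦ DBA  (constrained at step 1)
    C ↦ BA  (constrained at step 1)
    D ↦ AB  (constrained at step 1)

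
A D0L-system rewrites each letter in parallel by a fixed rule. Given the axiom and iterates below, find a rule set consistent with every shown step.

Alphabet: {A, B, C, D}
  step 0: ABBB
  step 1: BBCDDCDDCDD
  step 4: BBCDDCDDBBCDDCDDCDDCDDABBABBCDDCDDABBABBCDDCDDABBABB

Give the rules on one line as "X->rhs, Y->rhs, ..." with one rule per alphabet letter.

A->BB, B->CDD, C->A, D->B

  step 0 ⇒ step 1: ABBB ⇒ BB·CDD·CDD·CDD
    A ↦ BB
    B ↦ CDD
    C ↦ A  (constrained at step 1)
    D ↦ B  (constrained at step 1)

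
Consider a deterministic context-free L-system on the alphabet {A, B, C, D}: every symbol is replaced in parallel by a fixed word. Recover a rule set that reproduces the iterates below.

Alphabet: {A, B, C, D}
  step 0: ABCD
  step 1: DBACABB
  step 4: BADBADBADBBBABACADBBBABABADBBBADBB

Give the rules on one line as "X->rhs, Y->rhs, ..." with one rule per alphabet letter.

  step 0 ⇒ step 1: ABCD ⇒ D·BA·CA·BB
    A ↦ D
    B ↦ BA
    C ↦ CA
    D ↦ BB

A->D, B->BA, C->CA, D->BB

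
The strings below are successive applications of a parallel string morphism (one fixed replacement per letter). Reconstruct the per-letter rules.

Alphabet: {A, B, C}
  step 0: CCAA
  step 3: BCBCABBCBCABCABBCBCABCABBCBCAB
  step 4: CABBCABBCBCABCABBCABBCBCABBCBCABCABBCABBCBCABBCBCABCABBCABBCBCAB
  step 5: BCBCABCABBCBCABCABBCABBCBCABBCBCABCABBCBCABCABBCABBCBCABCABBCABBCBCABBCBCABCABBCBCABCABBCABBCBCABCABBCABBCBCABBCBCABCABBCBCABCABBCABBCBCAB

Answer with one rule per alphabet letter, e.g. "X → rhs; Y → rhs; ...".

  step 4 ⇒ step 5: CABBCABBCBCABCABBCABBCBCABBCBCABCABBCABBCBCABBCBCABCABBCABBCBCAB ⇒ B·CB·CAB·CAB·B·CB·CAB·CAB·B·CAB·B·CB·CAB·B·CB·CAB·CAB·B·CB·CAB·CAB·B·CAB·B·CB·CAB·CAB·B·CAB·B·CB·CAB·B·CB·CAB·CAB·B·CB·CAB·CAB·B·CAB·B·CB·CAB·CAB·B·CAB·B·CB·CAB·B·CB·CAB·CAB·B·CB·CAB·CAB·B·CAB·B·CB·CAB
    A ↦ CB
    B ↦ CAB
    C ↦ B

A->CB, B->CAB, C->B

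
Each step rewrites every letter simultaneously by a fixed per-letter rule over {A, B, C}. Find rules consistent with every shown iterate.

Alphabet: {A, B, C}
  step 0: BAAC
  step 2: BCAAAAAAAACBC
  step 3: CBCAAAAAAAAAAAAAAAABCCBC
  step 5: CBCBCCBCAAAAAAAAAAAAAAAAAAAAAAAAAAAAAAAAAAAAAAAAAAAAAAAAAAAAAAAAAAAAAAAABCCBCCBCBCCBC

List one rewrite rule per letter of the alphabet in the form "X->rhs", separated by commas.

A->AA, B->C, C->BC

  step 2 ⇒ step 3: BCAAAAAAAACBC ⇒ C·BC·AA·AA·AA·AA·AA·AA·AA·AA·BC·C·BC
    A ↦ AA
    B ↦ C
    C ↦ BC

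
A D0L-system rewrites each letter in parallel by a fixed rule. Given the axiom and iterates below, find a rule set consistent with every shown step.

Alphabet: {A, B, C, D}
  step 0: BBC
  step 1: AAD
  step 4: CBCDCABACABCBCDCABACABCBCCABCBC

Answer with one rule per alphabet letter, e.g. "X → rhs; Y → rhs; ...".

  step 0 ⇒ step 1: BBC ⇒ A·A·D
    B ↦ A
    C ↦ D
    A ↦ CAB  (constrained at step 1)
    D ↦ CBC  (constrained at step 1)

A->CAB, B->A, C->D, D->CBC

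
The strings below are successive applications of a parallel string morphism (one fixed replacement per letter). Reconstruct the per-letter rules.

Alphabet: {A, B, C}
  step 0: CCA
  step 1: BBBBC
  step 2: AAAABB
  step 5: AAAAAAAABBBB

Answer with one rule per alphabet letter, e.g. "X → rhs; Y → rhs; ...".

  step 1 ⇒ step 2: BBBBC ⇒ A·A·A·A·BB
    B ↦ A
    C ↦ BB
  step 0 ⇒ step 1: CCA ⇒ BB·BB·C
    A ↦ C

A->C, B->A, C->BB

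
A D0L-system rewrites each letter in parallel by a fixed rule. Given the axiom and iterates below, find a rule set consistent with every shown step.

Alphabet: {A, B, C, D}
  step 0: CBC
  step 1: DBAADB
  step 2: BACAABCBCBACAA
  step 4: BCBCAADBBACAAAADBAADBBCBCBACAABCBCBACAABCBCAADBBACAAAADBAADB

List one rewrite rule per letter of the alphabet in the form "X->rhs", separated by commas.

  step 1 ⇒ step 2: DBAADB ⇒ BAC·AA·BC·BC·BAC·AA
    A ↦ BC
    B ↦ AA
    D ↦ BAC
  step 0 ⇒ step 1: CBC ⇒ DB·AA·DB
    C ↦ DB

A->BC, B->AA, C->DB, D->BAC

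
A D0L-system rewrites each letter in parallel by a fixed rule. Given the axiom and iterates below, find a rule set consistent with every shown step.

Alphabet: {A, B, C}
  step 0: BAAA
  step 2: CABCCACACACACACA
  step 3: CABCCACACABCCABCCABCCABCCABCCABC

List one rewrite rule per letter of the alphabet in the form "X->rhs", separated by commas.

A->BC, B->CA, C->CA

  step 2 ⇒ step 3: CABCCACACACACACA ⇒ CA·BC·CA·CA·CA·BC·CA·BC·CA·BC·CA·BC·CA·BC·CA·BC
    A ↦ BC
    B ↦ CA
    C ↦ CA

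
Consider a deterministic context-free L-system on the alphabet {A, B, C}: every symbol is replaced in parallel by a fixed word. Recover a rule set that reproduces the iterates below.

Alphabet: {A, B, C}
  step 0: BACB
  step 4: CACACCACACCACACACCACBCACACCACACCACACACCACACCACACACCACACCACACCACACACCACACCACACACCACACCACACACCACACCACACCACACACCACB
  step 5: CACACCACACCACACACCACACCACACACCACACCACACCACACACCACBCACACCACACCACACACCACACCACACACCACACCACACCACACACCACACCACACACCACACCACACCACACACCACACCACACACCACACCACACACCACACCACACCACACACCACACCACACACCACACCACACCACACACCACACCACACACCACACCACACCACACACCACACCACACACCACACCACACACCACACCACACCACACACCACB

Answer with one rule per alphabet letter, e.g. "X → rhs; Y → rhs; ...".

A->CAC, B->CB, C->CA

  step 4 ⇒ step 5: CACACCACACCACACACCACBCACACCACACCACACACCACACCACACACCACACCACACCACACACCACACCACACACCACACCACACACCACACCACACCACACACCACB ⇒ CA·CAC·CA·CAC·CA·CA·CAC·CA·CAC·CA·CA·CAC·CA·CAC·CA·CAC·CA·CA·CAC·CA·CB·CA·CAC·CA·CAC·CA·CA·CAC·CA·CAC·CA·CA·CAC·CA·CAC·CA·CAC·CA·CA·CAC·CA·CAC·CA·CA·CAC·CA·CAC·CA·CAC·CA·CA·CAC·CA·CAC·CA·CA·CAC·CA·CAC·CA·CA·CAC·CA·CAC·CA·CAC·CA·CA·CAC·CA·CAC·CA·CA·CAC·CA·CAC·CA·CAC·CA·CA·CAC·CA·CAC·CA·CA·CAC·CA·CAC·CA·CAC·CA·CA·CAC·CA·CAC·CA·CA·CAC·CA·CAC·CA·CA·CAC·CA·CAC·CA·CAC·CA·CA·CAC·CA·CB
    A ↦ CAC
    B ↦ CB
    C ↦ CA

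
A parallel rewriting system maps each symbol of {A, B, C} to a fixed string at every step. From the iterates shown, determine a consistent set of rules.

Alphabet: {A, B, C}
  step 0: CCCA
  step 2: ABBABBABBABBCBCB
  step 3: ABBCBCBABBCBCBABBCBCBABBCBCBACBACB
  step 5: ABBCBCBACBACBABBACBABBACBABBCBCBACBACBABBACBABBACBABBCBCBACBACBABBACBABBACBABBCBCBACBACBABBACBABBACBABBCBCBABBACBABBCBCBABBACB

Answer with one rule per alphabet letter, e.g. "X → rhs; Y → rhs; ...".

  step 2 ⇒ step 3: ABBABBABBABBCBCB ⇒ ABB·CB·CB·ABB·CB·CB·ABB·CB·CB·ABB·CB·CB·A·CB·A·CB
    A ↦ ABB
    B ↦ CB
    C ↦ A

A->ABB, B->CB, C->A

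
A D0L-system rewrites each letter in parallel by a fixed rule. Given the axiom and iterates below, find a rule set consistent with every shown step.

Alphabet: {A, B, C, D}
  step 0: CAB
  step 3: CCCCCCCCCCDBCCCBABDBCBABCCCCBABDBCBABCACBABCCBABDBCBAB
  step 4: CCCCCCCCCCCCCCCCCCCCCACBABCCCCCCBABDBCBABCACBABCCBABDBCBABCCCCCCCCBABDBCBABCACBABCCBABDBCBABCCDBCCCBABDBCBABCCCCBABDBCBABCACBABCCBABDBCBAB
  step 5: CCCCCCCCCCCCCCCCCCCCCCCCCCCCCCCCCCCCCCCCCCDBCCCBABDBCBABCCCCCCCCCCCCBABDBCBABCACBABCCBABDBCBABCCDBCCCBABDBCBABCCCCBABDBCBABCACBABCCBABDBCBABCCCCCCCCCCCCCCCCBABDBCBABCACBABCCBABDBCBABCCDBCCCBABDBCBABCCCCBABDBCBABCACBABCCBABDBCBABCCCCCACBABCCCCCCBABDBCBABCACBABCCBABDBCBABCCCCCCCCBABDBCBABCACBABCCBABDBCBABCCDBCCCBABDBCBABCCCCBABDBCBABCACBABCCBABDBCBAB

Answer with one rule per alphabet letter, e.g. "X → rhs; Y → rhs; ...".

A->DBC, B->BAB, C->CC, D->CAC

  step 4 ⇒ step 5: CCCCCCCCCCCCCCCCCCCCCACBABCCCCCCBABDBCBABCACBABCCBABDBCBABCCCCCCCCBABDBCBABCACBABCCBABDBCBABCCDBCCCBABDBCBABCCCCBABDBCBABCACBABCCBABDBCBAB ⇒ CC·CC·CC·CC·CC·CC·CC·CC·CC·CC·CC·CC·CC·CC·CC·CC·CC·CC·CC·CC·CC·DBC·CC·BAB·DBC·BAB·CC·CC·CC·CC·CC·CC·BAB·DBC·BAB·CAC·BAB·CC·BAB·DBC·BAB·CC·DBC·CC·BAB·DBC·BAB·CC·CC·BAB·DBC·BAB·CAC·BAB·CC·BAB·DBC·BAB·CC·CC·CC·CC·CC·CC·CC·CC·BAB·DBC·BAB·CAC·BAB·CC·BAB·DBC·BAB·CC·DBC·CC·BAB·DBC·BAB·CC·CC·BAB·DBC·BAB·CAC·BAB·CC·BAB·DBC·BAB·CC·CC·CAC·BAB·CC·CC·CC·BAB·DBC·BAB·CAC·BAB·CC·BAB·DBC·BAB·CC·CC·CC·CC·BAB·DBC·BAB·CAC·BAB·CC·BAB·DBC·BAB·CC·DBC·CC·BAB·DBC·BAB·CC·CC·BAB·DBC·BAB·CAC·BAB·CC·BAB·DBC·BAB
    A ↦ DBC
    B ↦ BAB
    C ↦ CC
    D ↦ CAC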